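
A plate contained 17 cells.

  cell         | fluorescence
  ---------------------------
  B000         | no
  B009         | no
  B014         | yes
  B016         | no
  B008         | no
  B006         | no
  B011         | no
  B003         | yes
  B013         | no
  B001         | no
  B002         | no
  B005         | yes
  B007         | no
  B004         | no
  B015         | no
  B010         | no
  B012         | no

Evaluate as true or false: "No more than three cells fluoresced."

The determiner here denotes the relation: |A ∩ B| ≤ 3.
|A| = 17, |A ∩ B| = 3, |A ∖ B| = 14.
|A ∩ B| = 3, so the statement is true.

True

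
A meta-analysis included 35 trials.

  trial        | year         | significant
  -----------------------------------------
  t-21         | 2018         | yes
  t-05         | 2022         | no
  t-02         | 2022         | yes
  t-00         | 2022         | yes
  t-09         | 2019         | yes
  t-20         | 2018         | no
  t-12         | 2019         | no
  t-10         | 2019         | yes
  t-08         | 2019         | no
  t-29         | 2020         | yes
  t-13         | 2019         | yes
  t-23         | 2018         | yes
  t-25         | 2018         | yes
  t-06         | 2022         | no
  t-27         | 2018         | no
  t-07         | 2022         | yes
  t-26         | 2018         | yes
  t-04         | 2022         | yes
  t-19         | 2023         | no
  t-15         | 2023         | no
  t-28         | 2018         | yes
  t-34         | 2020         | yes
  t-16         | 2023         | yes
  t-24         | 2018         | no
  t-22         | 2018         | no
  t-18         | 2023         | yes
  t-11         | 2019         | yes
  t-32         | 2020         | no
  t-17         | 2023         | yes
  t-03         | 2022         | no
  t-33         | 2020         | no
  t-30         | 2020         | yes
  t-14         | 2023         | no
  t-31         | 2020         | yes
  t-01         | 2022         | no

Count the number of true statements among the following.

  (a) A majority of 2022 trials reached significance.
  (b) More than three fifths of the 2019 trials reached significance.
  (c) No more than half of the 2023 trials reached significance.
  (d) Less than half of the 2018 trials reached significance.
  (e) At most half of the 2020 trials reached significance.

(a) 2022: |A| = 8, |A ∩ B| = 4; needs |A ∩ B| > |A ∖ B| — false.
(b) 2019: |A| = 6, |A ∩ B| = 4; needs |A ∩ B| / |A| > 3/5 — true.
(c) 2023: |A| = 6, |A ∩ B| = 3; needs |A ∩ B| ≤ |A ∖ B| — true.
(d) 2018: |A| = 9, |A ∩ B| = 5; needs |A ∩ B| < |A ∖ B| — false.
(e) 2020: |A| = 6, |A ∩ B| = 4; needs |A ∩ B| ≤ |A ∖ B| — false.

2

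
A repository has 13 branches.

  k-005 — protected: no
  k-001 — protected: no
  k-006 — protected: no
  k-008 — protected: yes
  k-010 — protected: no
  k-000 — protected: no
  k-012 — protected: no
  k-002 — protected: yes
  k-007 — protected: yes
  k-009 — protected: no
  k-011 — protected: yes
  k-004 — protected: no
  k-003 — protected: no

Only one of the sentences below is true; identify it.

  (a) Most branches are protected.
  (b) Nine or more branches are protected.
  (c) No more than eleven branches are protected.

(c)

|A| = 13, |A ∩ B| = 4, |A ∖ B| = 9.
(a) requires |A ∩ B| > |A ∖ B|: false.
(b) requires |A ∩ B| ≥ 9: false.
(c) requires |A ∩ B| ≤ 11: true.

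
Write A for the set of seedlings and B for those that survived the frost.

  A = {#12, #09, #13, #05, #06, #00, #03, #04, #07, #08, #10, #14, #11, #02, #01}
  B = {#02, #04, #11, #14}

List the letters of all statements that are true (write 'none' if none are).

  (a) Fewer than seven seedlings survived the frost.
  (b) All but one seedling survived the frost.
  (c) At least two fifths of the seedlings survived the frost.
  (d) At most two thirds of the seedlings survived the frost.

|A| = 15, |A ∩ B| = 4, |A ∖ B| = 11.
(a) |A ∩ B| < 7: holds.
(b) |A ∖ B| = 1: fails.
(c) |A ∩ B| / |A| ≥ 2/5: fails.
(d) |A ∩ B| / |A| ≤ 2/3: holds.

(a), (d)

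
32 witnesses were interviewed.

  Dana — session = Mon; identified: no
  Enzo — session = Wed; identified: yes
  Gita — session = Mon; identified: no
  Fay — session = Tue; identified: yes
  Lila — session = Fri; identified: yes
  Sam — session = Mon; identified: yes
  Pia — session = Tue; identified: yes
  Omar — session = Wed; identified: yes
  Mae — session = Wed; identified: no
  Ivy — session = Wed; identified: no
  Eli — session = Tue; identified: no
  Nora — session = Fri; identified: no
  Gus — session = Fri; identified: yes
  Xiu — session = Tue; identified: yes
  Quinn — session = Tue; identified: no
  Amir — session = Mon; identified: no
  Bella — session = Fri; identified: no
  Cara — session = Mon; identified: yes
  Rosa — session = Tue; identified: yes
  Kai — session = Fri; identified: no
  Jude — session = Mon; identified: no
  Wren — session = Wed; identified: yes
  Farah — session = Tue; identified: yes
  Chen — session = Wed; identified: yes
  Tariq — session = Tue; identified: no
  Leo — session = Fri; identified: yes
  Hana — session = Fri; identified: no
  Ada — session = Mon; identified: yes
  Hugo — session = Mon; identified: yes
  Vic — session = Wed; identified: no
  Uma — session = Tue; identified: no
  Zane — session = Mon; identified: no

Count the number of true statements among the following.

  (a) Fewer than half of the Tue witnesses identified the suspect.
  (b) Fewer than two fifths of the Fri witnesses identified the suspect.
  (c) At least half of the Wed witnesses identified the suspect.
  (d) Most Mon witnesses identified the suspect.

1

(a) Tue: |A| = 9, |A ∩ B| = 5; needs |A ∩ B| < |A ∖ B| — false.
(b) Fri: |A| = 7, |A ∩ B| = 3; needs |A ∩ B| / |A| < 2/5 — false.
(c) Wed: |A| = 7, |A ∩ B| = 4; needs |A ∩ B| ≥ |A ∖ B| — true.
(d) Mon: |A| = 9, |A ∩ B| = 4; needs |A ∩ B| > |A ∖ B| — false.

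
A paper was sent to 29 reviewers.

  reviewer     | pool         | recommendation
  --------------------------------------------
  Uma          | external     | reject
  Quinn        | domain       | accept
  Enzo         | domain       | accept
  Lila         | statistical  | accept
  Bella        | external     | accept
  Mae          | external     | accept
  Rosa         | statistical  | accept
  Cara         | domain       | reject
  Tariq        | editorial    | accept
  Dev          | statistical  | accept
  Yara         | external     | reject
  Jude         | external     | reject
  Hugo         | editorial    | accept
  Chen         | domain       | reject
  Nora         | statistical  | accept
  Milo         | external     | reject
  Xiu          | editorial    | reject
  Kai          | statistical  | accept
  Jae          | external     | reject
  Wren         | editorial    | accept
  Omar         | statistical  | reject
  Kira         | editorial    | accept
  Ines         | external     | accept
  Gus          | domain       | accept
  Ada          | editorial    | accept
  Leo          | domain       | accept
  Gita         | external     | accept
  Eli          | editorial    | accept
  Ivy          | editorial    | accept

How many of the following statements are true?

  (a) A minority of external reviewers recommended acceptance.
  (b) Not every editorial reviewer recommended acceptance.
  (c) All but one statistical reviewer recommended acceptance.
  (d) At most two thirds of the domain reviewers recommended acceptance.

4

(a) external: |A| = 9, |A ∩ B| = 4; needs |A ∩ B| < |A ∖ B| — true.
(b) editorial: |A| = 8, |A ∩ B| = 7; needs A ⊄ B (|A ∖ B| ≥ 1) — true.
(c) statistical: |A| = 6, |A ∩ B| = 5; needs |A ∖ B| = 1 — true.
(d) domain: |A| = 6, |A ∩ B| = 4; needs |A ∩ B| / |A| ≤ 2/3 — true.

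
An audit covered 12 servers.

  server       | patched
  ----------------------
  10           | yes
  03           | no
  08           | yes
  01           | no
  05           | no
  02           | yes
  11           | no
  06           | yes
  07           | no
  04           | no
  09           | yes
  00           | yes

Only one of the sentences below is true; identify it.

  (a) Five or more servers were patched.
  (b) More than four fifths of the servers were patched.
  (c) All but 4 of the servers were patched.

|A| = 12, |A ∩ B| = 6, |A ∖ B| = 6.
(a) requires |A ∩ B| ≥ 5: true.
(b) requires |A ∩ B| / |A| > 4/5: false.
(c) requires |A ∖ B| = 4: false.

(a)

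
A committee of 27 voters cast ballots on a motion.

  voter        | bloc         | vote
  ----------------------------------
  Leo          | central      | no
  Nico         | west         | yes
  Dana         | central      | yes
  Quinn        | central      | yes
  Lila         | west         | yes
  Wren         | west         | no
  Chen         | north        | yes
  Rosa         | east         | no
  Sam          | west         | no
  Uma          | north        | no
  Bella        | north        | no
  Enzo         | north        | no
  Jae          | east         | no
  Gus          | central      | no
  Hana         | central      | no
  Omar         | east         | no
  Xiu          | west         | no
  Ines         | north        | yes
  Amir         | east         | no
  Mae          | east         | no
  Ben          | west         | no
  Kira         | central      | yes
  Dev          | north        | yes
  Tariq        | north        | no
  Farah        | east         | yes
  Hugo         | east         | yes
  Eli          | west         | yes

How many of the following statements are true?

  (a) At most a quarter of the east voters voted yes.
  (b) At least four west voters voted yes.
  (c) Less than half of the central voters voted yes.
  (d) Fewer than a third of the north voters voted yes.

(a) east: |A| = 7, |A ∩ B| = 2; needs |A ∩ B| / |A| ≤ 1/4 — false.
(b) west: |A| = 7, |A ∩ B| = 3; needs |A ∩ B| ≥ 4 — false.
(c) central: |A| = 6, |A ∩ B| = 3; needs |A ∩ B| < |A ∖ B| — false.
(d) north: |A| = 7, |A ∩ B| = 3; needs |A ∩ B| / |A| < 1/3 — false.

0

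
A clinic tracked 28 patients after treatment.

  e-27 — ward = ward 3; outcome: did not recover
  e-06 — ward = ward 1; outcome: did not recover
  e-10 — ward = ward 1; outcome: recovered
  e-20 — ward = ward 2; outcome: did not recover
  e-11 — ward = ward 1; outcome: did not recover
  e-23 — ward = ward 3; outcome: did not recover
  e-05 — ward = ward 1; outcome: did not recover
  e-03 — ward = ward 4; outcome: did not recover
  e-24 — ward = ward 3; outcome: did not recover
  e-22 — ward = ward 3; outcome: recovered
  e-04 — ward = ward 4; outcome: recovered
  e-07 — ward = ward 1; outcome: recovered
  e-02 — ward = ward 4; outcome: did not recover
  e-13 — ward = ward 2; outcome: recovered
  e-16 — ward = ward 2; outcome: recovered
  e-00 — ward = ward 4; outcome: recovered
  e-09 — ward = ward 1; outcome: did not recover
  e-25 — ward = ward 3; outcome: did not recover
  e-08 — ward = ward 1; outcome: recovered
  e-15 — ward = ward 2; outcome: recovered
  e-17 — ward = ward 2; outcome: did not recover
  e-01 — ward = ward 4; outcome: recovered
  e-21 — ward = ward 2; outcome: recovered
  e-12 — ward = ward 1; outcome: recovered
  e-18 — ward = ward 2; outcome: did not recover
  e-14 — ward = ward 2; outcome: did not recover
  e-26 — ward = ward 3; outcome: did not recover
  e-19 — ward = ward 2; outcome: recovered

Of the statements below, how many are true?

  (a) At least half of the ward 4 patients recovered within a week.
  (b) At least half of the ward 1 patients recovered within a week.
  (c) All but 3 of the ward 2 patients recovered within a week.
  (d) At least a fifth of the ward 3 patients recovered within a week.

(a) ward 4: |A| = 5, |A ∩ B| = 3; needs |A ∩ B| ≥ |A ∖ B| — true.
(b) ward 1: |A| = 8, |A ∩ B| = 4; needs |A ∩ B| ≥ |A ∖ B| — true.
(c) ward 2: |A| = 9, |A ∩ B| = 5; needs |A ∖ B| = 3 — false.
(d) ward 3: |A| = 6, |A ∩ B| = 1; needs |A ∩ B| / |A| ≥ 1/5 — false.

2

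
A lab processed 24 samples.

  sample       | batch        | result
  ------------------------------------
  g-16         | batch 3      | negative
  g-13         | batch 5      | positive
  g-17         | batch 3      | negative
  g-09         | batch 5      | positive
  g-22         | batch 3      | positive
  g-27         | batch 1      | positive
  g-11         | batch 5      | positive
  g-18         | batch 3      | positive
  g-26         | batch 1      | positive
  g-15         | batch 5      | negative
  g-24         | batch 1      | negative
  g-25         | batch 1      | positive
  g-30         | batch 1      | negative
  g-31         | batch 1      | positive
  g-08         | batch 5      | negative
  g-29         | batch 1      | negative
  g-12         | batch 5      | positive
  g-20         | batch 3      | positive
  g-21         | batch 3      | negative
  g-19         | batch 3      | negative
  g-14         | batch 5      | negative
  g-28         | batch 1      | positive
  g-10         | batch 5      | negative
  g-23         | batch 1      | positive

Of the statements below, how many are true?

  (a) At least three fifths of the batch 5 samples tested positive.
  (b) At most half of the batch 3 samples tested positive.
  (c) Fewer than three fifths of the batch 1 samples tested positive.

1

(a) batch 5: |A| = 8, |A ∩ B| = 4; needs |A ∩ B| / |A| ≥ 3/5 — false.
(b) batch 3: |A| = 7, |A ∩ B| = 3; needs |A ∩ B| ≤ |A ∖ B| — true.
(c) batch 1: |A| = 9, |A ∩ B| = 6; needs |A ∩ B| / |A| < 3/5 — false.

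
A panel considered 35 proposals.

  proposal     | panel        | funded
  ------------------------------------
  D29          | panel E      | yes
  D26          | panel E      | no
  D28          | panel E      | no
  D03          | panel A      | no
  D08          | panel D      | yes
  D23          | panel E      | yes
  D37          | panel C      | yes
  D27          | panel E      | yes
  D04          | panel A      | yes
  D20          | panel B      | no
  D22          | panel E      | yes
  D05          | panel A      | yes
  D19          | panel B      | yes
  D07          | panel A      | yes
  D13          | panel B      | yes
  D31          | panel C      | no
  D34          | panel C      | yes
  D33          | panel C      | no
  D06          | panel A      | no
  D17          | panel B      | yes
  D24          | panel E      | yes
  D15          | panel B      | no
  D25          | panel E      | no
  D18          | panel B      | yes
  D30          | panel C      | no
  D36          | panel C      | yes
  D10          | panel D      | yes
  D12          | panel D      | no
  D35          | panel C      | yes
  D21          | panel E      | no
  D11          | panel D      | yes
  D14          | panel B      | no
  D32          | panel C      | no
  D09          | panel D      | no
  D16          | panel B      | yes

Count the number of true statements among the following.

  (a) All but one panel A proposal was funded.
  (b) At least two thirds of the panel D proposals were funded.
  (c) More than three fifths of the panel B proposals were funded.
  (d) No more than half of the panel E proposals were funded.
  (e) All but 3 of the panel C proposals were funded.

1

(a) panel A: |A| = 5, |A ∩ B| = 3; needs |A ∖ B| = 1 — false.
(b) panel D: |A| = 5, |A ∩ B| = 3; needs |A ∩ B| / |A| ≥ 2/3 — false.
(c) panel B: |A| = 8, |A ∩ B| = 5; needs |A ∩ B| / |A| > 3/5 — true.
(d) panel E: |A| = 9, |A ∩ B| = 5; needs |A ∩ B| ≤ |A ∖ B| — false.
(e) panel C: |A| = 8, |A ∩ B| = 4; needs |A ∖ B| = 3 — false.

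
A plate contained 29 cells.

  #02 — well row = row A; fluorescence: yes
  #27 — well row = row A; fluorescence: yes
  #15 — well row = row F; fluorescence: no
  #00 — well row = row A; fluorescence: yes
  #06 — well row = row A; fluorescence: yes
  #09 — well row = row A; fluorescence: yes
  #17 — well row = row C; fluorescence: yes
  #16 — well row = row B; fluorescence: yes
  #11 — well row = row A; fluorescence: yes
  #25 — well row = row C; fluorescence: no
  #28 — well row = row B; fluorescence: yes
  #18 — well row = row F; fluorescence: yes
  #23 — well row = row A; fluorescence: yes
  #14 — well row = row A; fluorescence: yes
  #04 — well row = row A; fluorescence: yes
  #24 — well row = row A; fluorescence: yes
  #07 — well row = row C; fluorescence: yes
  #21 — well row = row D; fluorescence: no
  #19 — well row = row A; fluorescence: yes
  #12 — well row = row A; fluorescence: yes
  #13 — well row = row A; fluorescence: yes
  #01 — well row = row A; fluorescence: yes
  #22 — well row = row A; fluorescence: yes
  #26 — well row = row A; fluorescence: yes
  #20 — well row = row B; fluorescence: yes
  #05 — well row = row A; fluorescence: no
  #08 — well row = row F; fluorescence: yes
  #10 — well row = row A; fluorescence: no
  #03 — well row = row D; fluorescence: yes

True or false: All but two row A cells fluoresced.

True

The determiner here denotes the relation: |A ∖ B| = 2.
|A| = 18, |A ∩ B| = 16, |A ∖ B| = 2.
|A ∖ B| = 2, so the statement is true.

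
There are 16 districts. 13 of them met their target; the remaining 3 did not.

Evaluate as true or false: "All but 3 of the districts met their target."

True

Truth condition: |A ∖ B| = 3.
|A| = 16, |A ∩ B| = 13, |A ∖ B| = 3.
|A ∖ B| = 3, so the statement is true.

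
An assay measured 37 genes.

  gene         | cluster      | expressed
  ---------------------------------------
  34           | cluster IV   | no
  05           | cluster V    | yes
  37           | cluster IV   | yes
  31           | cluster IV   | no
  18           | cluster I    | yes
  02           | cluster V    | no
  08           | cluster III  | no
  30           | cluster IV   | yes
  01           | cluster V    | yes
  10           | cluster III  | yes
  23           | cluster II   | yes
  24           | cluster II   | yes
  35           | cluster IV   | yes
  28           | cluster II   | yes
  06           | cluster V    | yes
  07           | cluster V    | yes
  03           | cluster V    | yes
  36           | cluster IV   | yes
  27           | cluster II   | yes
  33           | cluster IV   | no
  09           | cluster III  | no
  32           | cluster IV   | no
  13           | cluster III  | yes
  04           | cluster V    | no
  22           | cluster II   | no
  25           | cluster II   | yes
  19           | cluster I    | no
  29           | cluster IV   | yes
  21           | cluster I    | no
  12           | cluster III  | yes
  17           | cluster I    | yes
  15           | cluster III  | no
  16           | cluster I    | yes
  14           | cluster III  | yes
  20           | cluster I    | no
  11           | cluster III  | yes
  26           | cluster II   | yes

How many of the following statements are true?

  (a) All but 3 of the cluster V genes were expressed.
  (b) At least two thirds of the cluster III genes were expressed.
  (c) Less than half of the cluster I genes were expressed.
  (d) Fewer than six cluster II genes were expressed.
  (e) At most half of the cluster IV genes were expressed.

0

(a) cluster V: |A| = 7, |A ∩ B| = 5; needs |A ∖ B| = 3 — false.
(b) cluster III: |A| = 8, |A ∩ B| = 5; needs |A ∩ B| / |A| ≥ 2/3 — false.
(c) cluster I: |A| = 6, |A ∩ B| = 3; needs |A ∩ B| < |A ∖ B| — false.
(d) cluster II: |A| = 7, |A ∩ B| = 6; needs |A ∩ B| < 6 — false.
(e) cluster IV: |A| = 9, |A ∩ B| = 5; needs |A ∩ B| ≤ |A ∖ B| — false.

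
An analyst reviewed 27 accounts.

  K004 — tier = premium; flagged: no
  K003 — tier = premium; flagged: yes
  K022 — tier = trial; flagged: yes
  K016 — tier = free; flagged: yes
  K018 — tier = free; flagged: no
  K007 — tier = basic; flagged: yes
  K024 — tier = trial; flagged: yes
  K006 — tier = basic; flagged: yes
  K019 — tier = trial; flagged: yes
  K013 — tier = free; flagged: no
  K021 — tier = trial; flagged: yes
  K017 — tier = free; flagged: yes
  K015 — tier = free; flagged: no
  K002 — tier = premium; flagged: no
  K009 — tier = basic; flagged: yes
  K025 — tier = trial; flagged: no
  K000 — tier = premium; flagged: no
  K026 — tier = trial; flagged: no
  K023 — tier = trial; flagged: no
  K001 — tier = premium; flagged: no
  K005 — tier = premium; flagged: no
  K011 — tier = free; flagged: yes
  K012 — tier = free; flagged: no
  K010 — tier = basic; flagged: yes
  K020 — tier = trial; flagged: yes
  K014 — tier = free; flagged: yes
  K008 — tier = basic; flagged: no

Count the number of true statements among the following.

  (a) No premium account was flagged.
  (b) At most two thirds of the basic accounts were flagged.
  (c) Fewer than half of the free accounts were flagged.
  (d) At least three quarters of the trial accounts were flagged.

0

(a) premium: |A| = 6, |A ∩ B| = 1; needs A ∩ B = ∅ (|A ∩ B| = 0) — false.
(b) basic: |A| = 5, |A ∩ B| = 4; needs |A ∩ B| / |A| ≤ 2/3 — false.
(c) free: |A| = 8, |A ∩ B| = 4; needs |A ∩ B| < |A ∖ B| — false.
(d) trial: |A| = 8, |A ∩ B| = 5; needs |A ∩ B| / |A| ≥ 3/4 — false.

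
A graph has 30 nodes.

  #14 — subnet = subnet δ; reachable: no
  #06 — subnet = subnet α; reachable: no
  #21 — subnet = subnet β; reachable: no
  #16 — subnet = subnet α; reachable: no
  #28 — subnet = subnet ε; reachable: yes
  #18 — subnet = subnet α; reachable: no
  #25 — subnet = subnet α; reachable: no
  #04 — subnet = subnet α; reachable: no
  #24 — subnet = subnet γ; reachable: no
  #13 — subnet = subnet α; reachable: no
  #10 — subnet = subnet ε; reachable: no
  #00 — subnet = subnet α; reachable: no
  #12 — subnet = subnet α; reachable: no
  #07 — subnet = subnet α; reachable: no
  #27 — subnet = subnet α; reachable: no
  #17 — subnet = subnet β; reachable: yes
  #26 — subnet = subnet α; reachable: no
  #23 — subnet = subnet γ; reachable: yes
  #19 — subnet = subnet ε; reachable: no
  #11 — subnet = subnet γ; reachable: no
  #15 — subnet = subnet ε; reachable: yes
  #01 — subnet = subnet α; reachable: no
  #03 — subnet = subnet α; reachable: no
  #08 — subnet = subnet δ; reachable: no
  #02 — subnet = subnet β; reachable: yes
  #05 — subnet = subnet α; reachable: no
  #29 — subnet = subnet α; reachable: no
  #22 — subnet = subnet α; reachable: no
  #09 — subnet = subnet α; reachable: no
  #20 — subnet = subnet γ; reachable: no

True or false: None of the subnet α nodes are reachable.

'None of the subnet α nodes are reachable' holds iff A ∩ B = ∅ (|A ∩ B| = 0).
|A| = 17, |A ∩ B| = 0, |A ∖ B| = 17.
So the statement is true.

True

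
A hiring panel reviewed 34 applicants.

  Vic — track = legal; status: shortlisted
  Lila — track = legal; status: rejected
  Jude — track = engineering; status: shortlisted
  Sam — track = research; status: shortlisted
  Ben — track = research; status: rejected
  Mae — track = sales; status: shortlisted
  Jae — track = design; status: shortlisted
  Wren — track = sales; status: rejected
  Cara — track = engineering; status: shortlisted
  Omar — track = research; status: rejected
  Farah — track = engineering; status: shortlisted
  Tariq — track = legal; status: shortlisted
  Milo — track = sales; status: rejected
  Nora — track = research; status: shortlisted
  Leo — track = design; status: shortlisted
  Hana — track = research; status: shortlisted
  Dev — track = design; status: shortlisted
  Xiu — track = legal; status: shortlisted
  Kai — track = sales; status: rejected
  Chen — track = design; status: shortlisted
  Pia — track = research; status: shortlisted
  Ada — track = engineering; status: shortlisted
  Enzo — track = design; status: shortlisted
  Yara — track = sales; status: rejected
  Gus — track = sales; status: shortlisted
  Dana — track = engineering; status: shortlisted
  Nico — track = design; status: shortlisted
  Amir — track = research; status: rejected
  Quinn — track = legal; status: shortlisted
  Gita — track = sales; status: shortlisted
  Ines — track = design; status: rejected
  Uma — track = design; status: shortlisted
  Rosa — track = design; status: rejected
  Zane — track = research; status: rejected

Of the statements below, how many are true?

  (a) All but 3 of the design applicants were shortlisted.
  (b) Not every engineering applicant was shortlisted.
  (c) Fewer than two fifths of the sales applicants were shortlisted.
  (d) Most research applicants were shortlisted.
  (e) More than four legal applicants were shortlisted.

(a) design: |A| = 9, |A ∩ B| = 7; needs |A ∖ B| = 3 — false.
(b) engineering: |A| = 5, |A ∩ B| = 5; needs A ⊄ B (|A ∖ B| ≥ 1) — false.
(c) sales: |A| = 7, |A ∩ B| = 3; needs |A ∩ B| / |A| < 2/5 — false.
(d) research: |A| = 8, |A ∩ B| = 4; needs |A ∩ B| > |A ∖ B| — false.
(e) legal: |A| = 5, |A ∩ B| = 4; needs |A ∩ B| > 4 — false.

0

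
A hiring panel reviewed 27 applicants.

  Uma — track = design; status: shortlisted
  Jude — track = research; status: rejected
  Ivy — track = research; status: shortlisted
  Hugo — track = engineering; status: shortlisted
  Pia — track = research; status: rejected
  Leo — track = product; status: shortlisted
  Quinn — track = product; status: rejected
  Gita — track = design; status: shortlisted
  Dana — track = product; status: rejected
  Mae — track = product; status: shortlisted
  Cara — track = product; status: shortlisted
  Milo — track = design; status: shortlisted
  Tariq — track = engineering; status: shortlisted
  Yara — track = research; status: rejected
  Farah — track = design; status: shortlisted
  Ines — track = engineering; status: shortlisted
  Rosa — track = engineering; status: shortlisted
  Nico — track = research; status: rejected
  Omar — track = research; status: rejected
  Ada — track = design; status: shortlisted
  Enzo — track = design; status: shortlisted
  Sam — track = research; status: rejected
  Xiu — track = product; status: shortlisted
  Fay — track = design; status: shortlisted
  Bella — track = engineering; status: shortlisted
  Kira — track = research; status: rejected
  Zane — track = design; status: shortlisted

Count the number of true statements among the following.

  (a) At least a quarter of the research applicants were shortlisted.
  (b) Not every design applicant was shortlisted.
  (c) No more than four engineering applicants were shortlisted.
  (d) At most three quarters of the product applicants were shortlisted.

(a) research: |A| = 8, |A ∩ B| = 1; needs |A ∩ B| / |A| ≥ 1/4 — false.
(b) design: |A| = 8, |A ∩ B| = 8; needs A ⊄ B (|A ∖ B| ≥ 1) — false.
(c) engineering: |A| = 5, |A ∩ B| = 5; needs |A ∩ B| ≤ 4 — false.
(d) product: |A| = 6, |A ∩ B| = 4; needs |A ∩ B| / |A| ≤ 3/4 — true.

1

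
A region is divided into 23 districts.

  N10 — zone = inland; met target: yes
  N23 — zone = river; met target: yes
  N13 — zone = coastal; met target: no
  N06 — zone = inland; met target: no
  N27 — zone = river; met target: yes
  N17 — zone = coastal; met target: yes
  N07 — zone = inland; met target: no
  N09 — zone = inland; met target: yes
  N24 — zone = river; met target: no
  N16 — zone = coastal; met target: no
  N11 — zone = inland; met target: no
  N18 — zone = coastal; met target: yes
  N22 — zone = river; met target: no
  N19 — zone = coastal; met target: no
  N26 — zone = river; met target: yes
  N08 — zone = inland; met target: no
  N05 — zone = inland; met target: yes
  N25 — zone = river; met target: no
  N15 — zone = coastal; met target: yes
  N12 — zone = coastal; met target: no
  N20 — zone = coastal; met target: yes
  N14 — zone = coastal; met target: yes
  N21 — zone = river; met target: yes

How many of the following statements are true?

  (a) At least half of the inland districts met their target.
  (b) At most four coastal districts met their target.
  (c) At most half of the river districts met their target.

0

(a) inland: |A| = 7, |A ∩ B| = 3; needs |A ∩ B| ≥ |A ∖ B| — false.
(b) coastal: |A| = 9, |A ∩ B| = 5; needs |A ∩ B| ≤ 4 — false.
(c) river: |A| = 7, |A ∩ B| = 4; needs |A ∩ B| ≤ |A ∖ B| — false.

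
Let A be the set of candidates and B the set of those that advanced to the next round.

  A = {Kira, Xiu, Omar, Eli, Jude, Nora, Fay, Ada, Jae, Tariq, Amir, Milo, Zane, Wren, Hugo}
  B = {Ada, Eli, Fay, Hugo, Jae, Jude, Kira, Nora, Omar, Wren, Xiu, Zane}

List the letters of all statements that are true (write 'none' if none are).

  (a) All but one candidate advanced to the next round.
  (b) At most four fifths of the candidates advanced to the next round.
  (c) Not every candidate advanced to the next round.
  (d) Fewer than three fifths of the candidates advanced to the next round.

(b), (c)

|A| = 15, |A ∩ B| = 12, |A ∖ B| = 3.
(a) |A ∖ B| = 1: fails.
(b) |A ∩ B| / |A| ≤ 4/5: holds.
(c) A ⊄ B (|A ∖ B| ≥ 1): holds.
(d) |A ∩ B| / |A| < 3/5: fails.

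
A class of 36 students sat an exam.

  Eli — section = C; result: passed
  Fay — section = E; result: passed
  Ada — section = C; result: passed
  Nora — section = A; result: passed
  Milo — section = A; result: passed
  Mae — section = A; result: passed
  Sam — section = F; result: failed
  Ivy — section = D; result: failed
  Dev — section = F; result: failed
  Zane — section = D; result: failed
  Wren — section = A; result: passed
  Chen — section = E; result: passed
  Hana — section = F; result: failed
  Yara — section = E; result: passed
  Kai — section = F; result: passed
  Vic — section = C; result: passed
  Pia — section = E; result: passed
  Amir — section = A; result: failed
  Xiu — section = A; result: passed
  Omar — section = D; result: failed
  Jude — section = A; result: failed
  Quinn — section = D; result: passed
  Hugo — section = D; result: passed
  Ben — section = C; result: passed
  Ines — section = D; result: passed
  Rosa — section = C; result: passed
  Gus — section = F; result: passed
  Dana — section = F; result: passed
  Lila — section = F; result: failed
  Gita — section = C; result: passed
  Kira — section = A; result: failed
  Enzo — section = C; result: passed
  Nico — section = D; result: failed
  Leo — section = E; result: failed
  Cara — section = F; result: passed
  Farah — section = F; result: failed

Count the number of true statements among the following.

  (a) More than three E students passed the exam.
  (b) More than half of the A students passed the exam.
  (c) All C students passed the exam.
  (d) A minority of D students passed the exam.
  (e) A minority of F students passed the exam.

(a) E: |A| = 5, |A ∩ B| = 4; needs |A ∩ B| > 3 — true.
(b) A: |A| = 8, |A ∩ B| = 5; needs |A ∩ B| > |A ∖ B| — true.
(c) C: |A| = 7, |A ∩ B| = 7; needs A ⊆ B, i.e. every element of A is in B (|A ∖ B| = 0) — true.
(d) D: |A| = 7, |A ∩ B| = 3; needs |A ∩ B| < |A ∖ B| — true.
(e) F: |A| = 9, |A ∩ B| = 4; needs |A ∩ B| < |A ∖ B| — true.

5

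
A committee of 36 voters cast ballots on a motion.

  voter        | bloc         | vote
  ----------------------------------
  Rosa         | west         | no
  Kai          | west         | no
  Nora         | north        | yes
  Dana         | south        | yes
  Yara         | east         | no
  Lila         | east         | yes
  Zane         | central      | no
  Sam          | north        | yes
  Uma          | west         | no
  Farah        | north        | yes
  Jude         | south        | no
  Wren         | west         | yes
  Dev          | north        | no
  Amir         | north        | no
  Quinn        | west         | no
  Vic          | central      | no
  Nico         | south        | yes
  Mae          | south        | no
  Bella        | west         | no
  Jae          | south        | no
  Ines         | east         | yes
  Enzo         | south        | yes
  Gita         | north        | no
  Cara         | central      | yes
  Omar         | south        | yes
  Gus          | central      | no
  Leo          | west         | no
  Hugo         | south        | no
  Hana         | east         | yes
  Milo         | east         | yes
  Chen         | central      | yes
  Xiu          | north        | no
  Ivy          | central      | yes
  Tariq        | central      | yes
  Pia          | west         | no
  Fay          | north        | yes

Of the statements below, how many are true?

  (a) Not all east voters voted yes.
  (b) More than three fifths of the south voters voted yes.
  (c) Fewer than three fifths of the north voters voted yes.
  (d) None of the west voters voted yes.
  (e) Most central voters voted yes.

(a) east: |A| = 5, |A ∩ B| = 4; needs A ⊄ B (|A ∖ B| ≥ 1) — true.
(b) south: |A| = 8, |A ∩ B| = 4; needs |A ∩ B| / |A| > 3/5 — false.
(c) north: |A| = 8, |A ∩ B| = 4; needs |A ∩ B| / |A| < 3/5 — true.
(d) west: |A| = 8, |A ∩ B| = 1; needs A ∩ B = ∅ (|A ∩ B| = 0) — false.
(e) central: |A| = 7, |A ∩ B| = 4; needs |A ∩ B| > |A ∖ B| — true.

3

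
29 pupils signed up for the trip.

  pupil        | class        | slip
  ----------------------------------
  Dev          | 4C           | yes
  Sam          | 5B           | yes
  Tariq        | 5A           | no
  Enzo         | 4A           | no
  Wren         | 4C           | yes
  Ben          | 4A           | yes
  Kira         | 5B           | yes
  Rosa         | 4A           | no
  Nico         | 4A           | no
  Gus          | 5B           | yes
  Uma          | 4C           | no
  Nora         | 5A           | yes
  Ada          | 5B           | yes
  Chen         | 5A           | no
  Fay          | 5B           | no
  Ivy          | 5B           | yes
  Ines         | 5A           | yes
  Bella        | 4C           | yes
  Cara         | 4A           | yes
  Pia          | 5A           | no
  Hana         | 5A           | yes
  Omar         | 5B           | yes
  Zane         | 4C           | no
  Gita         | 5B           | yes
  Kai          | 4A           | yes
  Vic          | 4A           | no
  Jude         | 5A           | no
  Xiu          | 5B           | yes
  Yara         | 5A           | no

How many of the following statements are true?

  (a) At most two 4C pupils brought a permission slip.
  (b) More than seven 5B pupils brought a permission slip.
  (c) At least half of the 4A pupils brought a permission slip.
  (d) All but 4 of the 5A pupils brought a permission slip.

(a) 4C: |A| = 5, |A ∩ B| = 3; needs |A ∩ B| ≤ 2 — false.
(b) 5B: |A| = 9, |A ∩ B| = 8; needs |A ∩ B| > 7 — true.
(c) 4A: |A| = 7, |A ∩ B| = 3; needs |A ∩ B| ≥ |A ∖ B| — false.
(d) 5A: |A| = 8, |A ∩ B| = 3; needs |A ∖ B| = 4 — false.

1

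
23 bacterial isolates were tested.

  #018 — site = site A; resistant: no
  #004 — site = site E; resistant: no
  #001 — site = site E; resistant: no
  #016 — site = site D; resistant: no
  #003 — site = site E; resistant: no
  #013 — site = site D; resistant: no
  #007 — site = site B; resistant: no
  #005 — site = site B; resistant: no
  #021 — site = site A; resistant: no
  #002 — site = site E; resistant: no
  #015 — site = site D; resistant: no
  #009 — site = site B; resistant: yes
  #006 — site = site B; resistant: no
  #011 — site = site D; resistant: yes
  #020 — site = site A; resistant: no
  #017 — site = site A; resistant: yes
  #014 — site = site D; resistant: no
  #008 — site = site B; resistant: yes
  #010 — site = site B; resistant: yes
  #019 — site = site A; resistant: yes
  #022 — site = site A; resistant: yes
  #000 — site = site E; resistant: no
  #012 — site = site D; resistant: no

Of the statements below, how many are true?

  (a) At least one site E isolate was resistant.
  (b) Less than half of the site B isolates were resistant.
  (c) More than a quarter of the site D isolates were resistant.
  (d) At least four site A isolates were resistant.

(a) site E: |A| = 5, |A ∩ B| = 0; needs A ∩ B ≠ ∅ (|A ∩ B| ≥ 1) — false.
(b) site B: |A| = 6, |A ∩ B| = 3; needs |A ∩ B| < |A ∖ B| — false.
(c) site D: |A| = 6, |A ∩ B| = 1; needs |A ∩ B| / |A| > 1/4 — false.
(d) site A: |A| = 6, |A ∩ B| = 3; needs |A ∩ B| ≥ 4 — false.

0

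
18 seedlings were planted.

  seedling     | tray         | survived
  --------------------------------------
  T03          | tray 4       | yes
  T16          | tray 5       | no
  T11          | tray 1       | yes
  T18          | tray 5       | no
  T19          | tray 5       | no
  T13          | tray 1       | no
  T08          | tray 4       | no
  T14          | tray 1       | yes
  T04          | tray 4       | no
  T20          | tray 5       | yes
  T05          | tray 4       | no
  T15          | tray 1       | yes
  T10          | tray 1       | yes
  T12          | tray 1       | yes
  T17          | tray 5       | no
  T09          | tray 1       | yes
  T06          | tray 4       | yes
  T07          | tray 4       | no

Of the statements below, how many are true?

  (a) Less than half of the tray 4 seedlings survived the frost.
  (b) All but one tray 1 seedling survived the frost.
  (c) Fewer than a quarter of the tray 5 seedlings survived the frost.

(a) tray 4: |A| = 6, |A ∩ B| = 2; needs |A ∩ B| < |A ∖ B| — true.
(b) tray 1: |A| = 7, |A ∩ B| = 6; needs |A ∖ B| = 1 — true.
(c) tray 5: |A| = 5, |A ∩ B| = 1; needs |A ∩ B| / |A| < 1/4 — true.

3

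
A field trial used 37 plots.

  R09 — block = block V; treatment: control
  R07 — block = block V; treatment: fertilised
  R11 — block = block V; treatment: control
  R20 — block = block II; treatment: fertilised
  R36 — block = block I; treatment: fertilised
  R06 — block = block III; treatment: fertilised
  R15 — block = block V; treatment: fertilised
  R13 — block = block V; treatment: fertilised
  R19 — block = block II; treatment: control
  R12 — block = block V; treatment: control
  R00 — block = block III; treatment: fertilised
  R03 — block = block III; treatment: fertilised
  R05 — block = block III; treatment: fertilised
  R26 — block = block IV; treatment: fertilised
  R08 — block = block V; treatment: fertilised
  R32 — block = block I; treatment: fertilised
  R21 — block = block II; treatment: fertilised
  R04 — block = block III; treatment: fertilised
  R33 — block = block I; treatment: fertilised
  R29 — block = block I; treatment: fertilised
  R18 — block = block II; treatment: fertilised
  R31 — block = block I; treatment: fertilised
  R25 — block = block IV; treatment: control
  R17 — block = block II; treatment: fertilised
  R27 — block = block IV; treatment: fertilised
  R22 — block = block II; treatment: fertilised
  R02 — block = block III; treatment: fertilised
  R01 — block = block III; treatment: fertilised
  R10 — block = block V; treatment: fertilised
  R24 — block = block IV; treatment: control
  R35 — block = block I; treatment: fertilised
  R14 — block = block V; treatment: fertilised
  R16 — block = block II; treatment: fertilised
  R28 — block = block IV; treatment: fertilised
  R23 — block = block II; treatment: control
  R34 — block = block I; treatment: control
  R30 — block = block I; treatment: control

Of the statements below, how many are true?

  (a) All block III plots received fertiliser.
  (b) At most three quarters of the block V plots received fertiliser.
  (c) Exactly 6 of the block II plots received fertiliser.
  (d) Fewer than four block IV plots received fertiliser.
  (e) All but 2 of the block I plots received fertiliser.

5

(a) block III: |A| = 7, |A ∩ B| = 7; needs A ⊆ B, i.e. every element of A is in B (|A ∖ B| = 0) — true.
(b) block V: |A| = 9, |A ∩ B| = 6; needs |A ∩ B| / |A| ≤ 3/4 — true.
(c) block II: |A| = 8, |A ∩ B| = 6; needs |A ∩ B| = 6 — true.
(d) block IV: |A| = 5, |A ∩ B| = 3; needs |A ∩ B| < 4 — true.
(e) block I: |A| = 8, |A ∩ B| = 6; needs |A ∖ B| = 2 — true.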